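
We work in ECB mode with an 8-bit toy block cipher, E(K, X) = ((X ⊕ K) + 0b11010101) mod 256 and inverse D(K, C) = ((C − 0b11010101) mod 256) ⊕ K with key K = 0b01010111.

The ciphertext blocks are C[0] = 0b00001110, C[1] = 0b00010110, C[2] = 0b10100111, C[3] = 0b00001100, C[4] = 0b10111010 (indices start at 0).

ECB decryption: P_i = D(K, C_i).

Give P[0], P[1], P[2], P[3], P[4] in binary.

P[0]: D(K, 0b00001110) = 0b01101110.
P[1]: D(K, 0b00010110) = 0b00010110.
P[2]: D(K, 0b10100111) = 0b10000101.
P[3]: D(K, 0b00001100) = 0b01100000.
P[4]: D(K, 0b10111010) = 0b10110010.

P[0] = 0b01101110, P[1] = 0b00010110, P[2] = 0b10000101, P[3] = 0b01100000, P[4] = 0b10110010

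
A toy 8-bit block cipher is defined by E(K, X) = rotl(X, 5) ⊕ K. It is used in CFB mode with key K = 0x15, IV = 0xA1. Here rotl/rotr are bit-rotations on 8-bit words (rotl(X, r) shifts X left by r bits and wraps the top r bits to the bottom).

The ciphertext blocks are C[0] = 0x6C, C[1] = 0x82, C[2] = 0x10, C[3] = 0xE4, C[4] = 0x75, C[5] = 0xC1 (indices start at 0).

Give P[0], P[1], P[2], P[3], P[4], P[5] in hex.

P[0] = 0x4D, P[1] = 0x1A, P[2] = 0x55, P[3] = 0xF3, P[4] = 0xFC, P[5] = 0x7A

CFB decryption: P_i = C_i ⊕ E(K, C_{i−1}), with C_{−1} = IV.
P[0]: E(K, 0xA1) = 0x21; 0x6C ⊕ 0x21 = 0x4D.
P[1]: E(K, 0x6C) = 0x98; 0x82 ⊕ 0x98 = 0x1A.
P[2]: E(K, 0x82) = 0x45; 0x10 ⊕ 0x45 = 0x55.
P[3]: E(K, 0x10) = 0x17; 0xE4 ⊕ 0x17 = 0xF3.
P[4]: E(K, 0xE4) = 0x89; 0x75 ⊕ 0x89 = 0xFC.
P[5]: E(K, 0x75) = 0xBB; 0xC1 ⊕ 0xBB = 0x7A.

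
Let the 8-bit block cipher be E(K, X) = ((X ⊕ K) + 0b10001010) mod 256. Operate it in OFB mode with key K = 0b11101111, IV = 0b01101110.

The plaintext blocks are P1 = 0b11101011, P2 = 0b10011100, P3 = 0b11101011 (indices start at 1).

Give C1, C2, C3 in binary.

OFB encryption: S_i = E(K, S_{i−1}) with S_{0} = IV; C_i = P_i ⊕ S_i.
C1: S = E(K, 0b01101110) = 0b00001011; 0b11101011 ⊕ 0b00001011 = 0b11100000.
C2: S = E(K, 0b00001011) = 0b01101110; 0b10011100 ⊕ 0b01101110 = 0b11110010.
C3: S = E(K, 0b01101110) = 0b00001011; 0b11101011 ⊕ 0b00001011 = 0b11100000.

C1 = 0b11100000, C2 = 0b11110010, C3 = 0b11100000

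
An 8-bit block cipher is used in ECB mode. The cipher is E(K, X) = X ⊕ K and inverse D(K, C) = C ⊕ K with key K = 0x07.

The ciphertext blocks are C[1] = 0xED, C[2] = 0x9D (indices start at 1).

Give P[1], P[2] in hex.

ECB decryption: P_i = D(K, C_i).
P[1]: D(K, 0xED) = 0xEA.
P[2]: D(K, 0x9D) = 0x9A.

P[1] = 0xEA, P[2] = 0x9A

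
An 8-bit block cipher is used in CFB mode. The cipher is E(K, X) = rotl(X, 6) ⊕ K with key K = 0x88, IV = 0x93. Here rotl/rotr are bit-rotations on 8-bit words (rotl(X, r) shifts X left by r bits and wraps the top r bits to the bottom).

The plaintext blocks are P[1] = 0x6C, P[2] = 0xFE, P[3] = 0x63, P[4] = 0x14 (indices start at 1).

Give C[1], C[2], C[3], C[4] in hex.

CFB encryption: C_i = P_i ⊕ E(K, C_{i−1}), with C_{0} = IV.
C[1]: E(K, 0x93) = 0x6C; 0x6C ⊕ 0x6C = 0x00.
C[2]: E(K, 0x00) = 0x88; 0xFE ⊕ 0x88 = 0x76.
C[3]: E(K, 0x76) = 0x15; 0x63 ⊕ 0x15 = 0x76.
C[4]: E(K, 0x76) = 0x15; 0x14 ⊕ 0x15 = 0x01.

C[1] = 0x00, C[2] = 0x76, C[3] = 0x76, C[4] = 0x01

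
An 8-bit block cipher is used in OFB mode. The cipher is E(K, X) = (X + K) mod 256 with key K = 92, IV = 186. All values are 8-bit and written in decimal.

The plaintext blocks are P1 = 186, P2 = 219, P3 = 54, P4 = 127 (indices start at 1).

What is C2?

OFB encryption: S_i = E(K, S_{i−1}) with S_{0} = IV; C_i = P_i ⊕ S_i.
C1: S = E(K, 186) = 22; 186 ⊕ 22 = 172.
C2: S = E(K, 22) = 114; 219 ⊕ 114 = 169.

C2 = 169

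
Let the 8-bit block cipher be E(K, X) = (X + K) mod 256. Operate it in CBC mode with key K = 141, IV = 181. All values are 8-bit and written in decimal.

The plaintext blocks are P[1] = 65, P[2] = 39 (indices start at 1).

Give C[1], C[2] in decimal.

C[1] = 129, C[2] = 51

CBC encryption: C_i = E(K, P_i ⊕ C_{i−1}), with C_{0} = IV.
C[1]: P[1] ⊕ 181 = 244; E(K, 244) = 129.
C[2]: P[2] ⊕ 129 = 166; E(K, 166) = 51.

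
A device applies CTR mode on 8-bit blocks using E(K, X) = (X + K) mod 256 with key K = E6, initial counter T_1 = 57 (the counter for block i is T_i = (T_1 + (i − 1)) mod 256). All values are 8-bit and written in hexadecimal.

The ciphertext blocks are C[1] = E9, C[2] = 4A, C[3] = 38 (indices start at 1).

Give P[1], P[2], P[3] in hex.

P[1] = D4, P[2] = 74, P[3] = 07

CTR decryption: S_i = E(K, T_i) where T_i is the counter for block i; P_i = C_i ⊕ S_i.
P[1]: T = 57, S = E(K, T) = 3D; E9 ⊕ 3D = D4.
P[2]: T = 58, S = E(K, T) = 3E; 4A ⊕ 3E = 74.
P[3]: T = 59, S = E(K, T) = 3F; 38 ⊕ 3F = 07.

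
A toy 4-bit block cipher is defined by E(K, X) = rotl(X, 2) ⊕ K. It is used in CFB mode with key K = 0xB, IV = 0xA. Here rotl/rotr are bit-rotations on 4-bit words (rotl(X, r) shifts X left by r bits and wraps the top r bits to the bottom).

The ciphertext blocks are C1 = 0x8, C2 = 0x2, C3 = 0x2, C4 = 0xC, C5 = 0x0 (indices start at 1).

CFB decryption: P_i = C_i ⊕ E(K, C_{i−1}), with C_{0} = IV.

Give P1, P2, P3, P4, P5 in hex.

P1: E(K, 0xA) = 0x1; 0x8 ⊕ 0x1 = 0x9.
P2: E(K, 0x8) = 0x9; 0x2 ⊕ 0x9 = 0xB.
P3: E(K, 0x2) = 0x3; 0x2 ⊕ 0x3 = 0x1.
P4: E(K, 0x2) = 0x3; 0xC ⊕ 0x3 = 0xF.
P5: E(K, 0xC) = 0x8; 0x0 ⊕ 0x8 = 0x8.

P1 = 0x9, P2 = 0xB, P3 = 0x1, P4 = 0xF, P5 = 0x8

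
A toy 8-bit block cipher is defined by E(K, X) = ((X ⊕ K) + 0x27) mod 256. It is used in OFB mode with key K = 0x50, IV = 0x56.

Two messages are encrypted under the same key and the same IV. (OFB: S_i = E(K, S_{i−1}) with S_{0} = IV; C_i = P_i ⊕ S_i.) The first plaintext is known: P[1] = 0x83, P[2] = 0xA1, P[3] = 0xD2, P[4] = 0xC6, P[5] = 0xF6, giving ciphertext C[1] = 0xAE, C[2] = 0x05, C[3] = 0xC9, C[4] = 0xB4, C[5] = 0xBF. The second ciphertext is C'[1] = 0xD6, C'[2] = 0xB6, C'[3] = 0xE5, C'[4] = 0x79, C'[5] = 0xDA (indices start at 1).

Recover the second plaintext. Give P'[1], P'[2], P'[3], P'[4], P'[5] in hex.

P'[1] = 0xFB, P'[2] = 0x12, P'[3] = 0xFE, P'[4] = 0x0B, P'[5] = 0x93

In OFB with a reused IV, both messages share the same keystream S_i, so C_i ⊕ C'_i = P_i ⊕ P'_i and thus P'_i = P_i ⊕ C_i ⊕ C'_i.
P'[1]: 0x83 ⊕ 0xAE ⊕ 0xD6 = 0xFB.
P'[2]: 0xA1 ⊕ 0x05 ⊕ 0xB6 = 0x12.
P'[3]: 0xD2 ⊕ 0xC9 ⊕ 0xE5 = 0xFE.
P'[4]: 0xC6 ⊕ 0xB4 ⊕ 0x79 = 0x0B.
P'[5]: 0xF6 ⊕ 0xBF ⊕ 0xDA = 0x93.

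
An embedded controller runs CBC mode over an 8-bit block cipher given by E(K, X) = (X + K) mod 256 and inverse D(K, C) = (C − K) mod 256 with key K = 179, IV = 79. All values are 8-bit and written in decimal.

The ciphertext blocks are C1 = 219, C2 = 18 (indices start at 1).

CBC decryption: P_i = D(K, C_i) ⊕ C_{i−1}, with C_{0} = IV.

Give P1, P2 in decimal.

P1: D(K, 219) = 40; 40 ⊕ 79 = 103.
P2: D(K, 18) = 95; 95 ⊕ 219 = 132.

P1 = 103, P2 = 132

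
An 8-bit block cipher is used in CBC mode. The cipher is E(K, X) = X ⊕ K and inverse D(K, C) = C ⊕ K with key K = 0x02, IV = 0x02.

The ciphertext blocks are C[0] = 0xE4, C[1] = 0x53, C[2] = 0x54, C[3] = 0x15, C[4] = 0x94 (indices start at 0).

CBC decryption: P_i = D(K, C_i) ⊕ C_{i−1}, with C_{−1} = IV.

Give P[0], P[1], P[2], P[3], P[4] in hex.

P[0]: D(K, 0xE4) = 0xE6; 0xE6 ⊕ 0x02 = 0xE4.
P[1]: D(K, 0x53) = 0x51; 0x51 ⊕ 0xE4 = 0xB5.
P[2]: D(K, 0x54) = 0x56; 0x56 ⊕ 0x53 = 0x05.
P[3]: D(K, 0x15) = 0x17; 0x17 ⊕ 0x54 = 0x43.
P[4]: D(K, 0x94) = 0x96; 0x96 ⊕ 0x15 = 0x83.

P[0] = 0xE4, P[1] = 0xB5, P[2] = 0x05, P[3] = 0x43, P[4] = 0x83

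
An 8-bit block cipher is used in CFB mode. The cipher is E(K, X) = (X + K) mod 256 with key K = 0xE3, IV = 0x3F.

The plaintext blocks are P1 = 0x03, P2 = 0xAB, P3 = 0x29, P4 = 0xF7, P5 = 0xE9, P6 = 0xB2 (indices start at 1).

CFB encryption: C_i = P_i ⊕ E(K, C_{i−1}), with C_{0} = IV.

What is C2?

C1: E(K, 0x3F) = 0x22; 0x03 ⊕ 0x22 = 0x21.
C2: E(K, 0x21) = 0x04; 0xAB ⊕ 0x04 = 0xAF.

C2 = 0xAF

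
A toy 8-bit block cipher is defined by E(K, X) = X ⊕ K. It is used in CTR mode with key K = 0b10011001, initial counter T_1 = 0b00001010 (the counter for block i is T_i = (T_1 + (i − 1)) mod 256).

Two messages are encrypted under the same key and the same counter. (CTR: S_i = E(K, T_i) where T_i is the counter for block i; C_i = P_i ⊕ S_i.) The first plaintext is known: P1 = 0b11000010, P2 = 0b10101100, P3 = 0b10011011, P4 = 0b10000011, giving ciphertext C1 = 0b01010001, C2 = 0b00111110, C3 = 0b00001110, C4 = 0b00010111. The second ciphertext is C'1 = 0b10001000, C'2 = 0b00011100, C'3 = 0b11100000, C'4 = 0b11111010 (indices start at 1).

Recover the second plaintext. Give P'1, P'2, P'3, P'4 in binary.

P'1 = 0b00011011, P'2 = 0b10001110, P'3 = 0b01110101, P'4 = 0b01101110

In CTR with a reused counter, both messages share the same keystream S_i, so C_i ⊕ C'_i = P_i ⊕ P'_i and thus P'_i = P_i ⊕ C_i ⊕ C'_i.
P'1: 0b11000010 ⊕ 0b01010001 ⊕ 0b10001000 = 0b00011011.
P'2: 0b10101100 ⊕ 0b00111110 ⊕ 0b00011100 = 0b10001110.
P'3: 0b10011011 ⊕ 0b00001110 ⊕ 0b11100000 = 0b01110101.
P'4: 0b10000011 ⊕ 0b00010111 ⊕ 0b11111010 = 0b01101110.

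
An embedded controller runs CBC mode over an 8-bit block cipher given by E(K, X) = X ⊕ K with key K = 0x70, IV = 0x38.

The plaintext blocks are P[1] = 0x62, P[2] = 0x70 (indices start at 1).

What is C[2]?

C[2] = 0x2A

CBC encryption: C_i = E(K, P_i ⊕ C_{i−1}), with C_{0} = IV.
C[1]: P[1] ⊕ 0x38 = 0x5A; E(K, 0x5A) = 0x2A.
C[2]: P[2] ⊕ 0x2A = 0x5A; E(K, 0x5A) = 0x2A.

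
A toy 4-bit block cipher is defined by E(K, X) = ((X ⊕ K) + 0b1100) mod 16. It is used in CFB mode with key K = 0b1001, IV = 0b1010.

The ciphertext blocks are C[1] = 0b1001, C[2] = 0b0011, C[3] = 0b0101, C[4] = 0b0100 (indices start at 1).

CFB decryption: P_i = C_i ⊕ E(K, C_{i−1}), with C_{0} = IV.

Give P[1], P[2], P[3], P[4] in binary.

P[1] = 0b0110, P[2] = 0b1111, P[3] = 0b0011, P[4] = 0b1100

P[1]: E(K, 0b1010) = 0b1111; 0b1001 ⊕ 0b1111 = 0b0110.
P[2]: E(K, 0b1001) = 0b1100; 0b0011 ⊕ 0b1100 = 0b1111.
P[3]: E(K, 0b0011) = 0b0110; 0b0101 ⊕ 0b0110 = 0b0011.
P[4]: E(K, 0b0101) = 0b1000; 0b0100 ⊕ 0b1000 = 0b1100.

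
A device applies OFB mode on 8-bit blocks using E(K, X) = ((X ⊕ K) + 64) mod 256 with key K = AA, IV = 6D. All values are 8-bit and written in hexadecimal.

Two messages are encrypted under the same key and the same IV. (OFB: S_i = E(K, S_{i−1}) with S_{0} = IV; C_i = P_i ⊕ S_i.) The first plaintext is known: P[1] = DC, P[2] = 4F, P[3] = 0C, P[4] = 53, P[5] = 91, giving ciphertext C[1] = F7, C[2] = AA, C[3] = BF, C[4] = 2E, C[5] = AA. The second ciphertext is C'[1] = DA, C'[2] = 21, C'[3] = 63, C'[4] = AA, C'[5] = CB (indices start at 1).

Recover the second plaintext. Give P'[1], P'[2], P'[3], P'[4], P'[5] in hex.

In OFB with a reused IV, both messages share the same keystream S_i, so C_i ⊕ C'_i = P_i ⊕ P'_i and thus P'_i = P_i ⊕ C_i ⊕ C'_i.
P'[1]: DC ⊕ F7 ⊕ DA = F1.
P'[2]: 4F ⊕ AA ⊕ 21 = C4.
P'[3]: 0C ⊕ BF ⊕ 63 = D0.
P'[4]: 53 ⊕ 2E ⊕ AA = D7.
P'[5]: 91 ⊕ AA ⊕ CB = F0.

P'[1] = F1, P'[2] = C4, P'[3] = D0, P'[4] = D7, P'[5] = F0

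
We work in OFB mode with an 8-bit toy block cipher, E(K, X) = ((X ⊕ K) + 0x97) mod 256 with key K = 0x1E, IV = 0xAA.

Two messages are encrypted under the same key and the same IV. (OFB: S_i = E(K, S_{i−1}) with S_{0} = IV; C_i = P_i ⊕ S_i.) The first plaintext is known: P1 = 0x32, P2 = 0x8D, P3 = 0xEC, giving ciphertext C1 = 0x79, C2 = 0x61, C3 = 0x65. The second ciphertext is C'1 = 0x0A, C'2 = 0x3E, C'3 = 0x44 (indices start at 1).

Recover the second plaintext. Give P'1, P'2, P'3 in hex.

P'1 = 0x41, P'2 = 0xD2, P'3 = 0xCD

In OFB with a reused IV, both messages share the same keystream S_i, so C_i ⊕ C'_i = P_i ⊕ P'_i and thus P'_i = P_i ⊕ C_i ⊕ C'_i.
P'1: 0x32 ⊕ 0x79 ⊕ 0x0A = 0x41.
P'2: 0x8D ⊕ 0x61 ⊕ 0x3E = 0xD2.
P'3: 0xEC ⊕ 0x65 ⊕ 0x44 = 0xCD.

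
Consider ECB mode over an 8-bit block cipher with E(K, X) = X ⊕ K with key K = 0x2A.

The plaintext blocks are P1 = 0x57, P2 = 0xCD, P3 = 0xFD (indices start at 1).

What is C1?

ECB encryption: C_i = E(K, P_i).
C1: E(K, 0x57) = 0x7D.

C1 = 0x7D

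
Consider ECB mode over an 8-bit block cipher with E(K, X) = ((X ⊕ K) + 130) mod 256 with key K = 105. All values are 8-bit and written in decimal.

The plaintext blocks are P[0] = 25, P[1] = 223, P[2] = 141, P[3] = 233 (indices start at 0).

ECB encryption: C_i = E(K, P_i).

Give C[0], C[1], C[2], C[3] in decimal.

C[0] = 242, C[1] = 56, C[2] = 102, C[3] = 2

C[0]: E(K, 25) = 242.
C[1]: E(K, 223) = 56.
C[2]: E(K, 141) = 102.
C[3]: E(K, 233) = 2.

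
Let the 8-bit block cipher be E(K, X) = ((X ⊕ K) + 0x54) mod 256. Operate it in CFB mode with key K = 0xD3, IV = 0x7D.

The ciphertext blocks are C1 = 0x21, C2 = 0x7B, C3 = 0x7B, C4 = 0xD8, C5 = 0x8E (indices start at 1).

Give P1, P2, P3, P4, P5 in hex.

CFB decryption: P_i = C_i ⊕ E(K, C_{i−1}), with C_{0} = IV.
P1: E(K, 0x7D) = 0x02; 0x21 ⊕ 0x02 = 0x23.
P2: E(K, 0x21) = 0x46; 0x7B ⊕ 0x46 = 0x3D.
P3: E(K, 0x7B) = 0xFC; 0x7B ⊕ 0xFC = 0x87.
P4: E(K, 0x7B) = 0xFC; 0xD8 ⊕ 0xFC = 0x24.
P5: E(K, 0xD8) = 0x5F; 0x8E ⊕ 0x5F = 0xD1.

P1 = 0x23, P2 = 0x3D, P3 = 0x87, P4 = 0x24, P5 = 0xD1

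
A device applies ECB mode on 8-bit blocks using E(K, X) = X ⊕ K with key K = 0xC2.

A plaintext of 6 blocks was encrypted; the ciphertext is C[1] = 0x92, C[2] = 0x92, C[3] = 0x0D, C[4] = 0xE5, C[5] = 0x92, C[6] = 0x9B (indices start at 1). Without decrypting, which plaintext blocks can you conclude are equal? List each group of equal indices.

ECB encrypts each block independently with the same key, so equal ciphertext blocks imply equal plaintext blocks.
C[1] = C[2] = C[5] = 0x92, so P[1] = P[2] = P[5].

P[1] = P[2] = P[5]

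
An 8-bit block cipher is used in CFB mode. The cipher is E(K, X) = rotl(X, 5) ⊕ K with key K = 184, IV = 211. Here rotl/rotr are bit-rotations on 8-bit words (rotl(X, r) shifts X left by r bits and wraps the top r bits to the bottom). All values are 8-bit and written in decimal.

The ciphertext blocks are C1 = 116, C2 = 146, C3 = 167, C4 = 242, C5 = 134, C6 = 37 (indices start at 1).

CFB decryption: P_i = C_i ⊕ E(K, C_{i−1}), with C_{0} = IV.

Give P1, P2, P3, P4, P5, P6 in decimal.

P1: E(K, 211) = 194; 116 ⊕ 194 = 182.
P2: E(K, 116) = 54; 146 ⊕ 54 = 164.
P3: E(K, 146) = 234; 167 ⊕ 234 = 77.
P4: E(K, 167) = 76; 242 ⊕ 76 = 190.
P5: E(K, 242) = 230; 134 ⊕ 230 = 96.
P6: E(K, 134) = 104; 37 ⊕ 104 = 77.

P1 = 182, P2 = 164, P3 = 77, P4 = 190, P5 = 96, P6 = 77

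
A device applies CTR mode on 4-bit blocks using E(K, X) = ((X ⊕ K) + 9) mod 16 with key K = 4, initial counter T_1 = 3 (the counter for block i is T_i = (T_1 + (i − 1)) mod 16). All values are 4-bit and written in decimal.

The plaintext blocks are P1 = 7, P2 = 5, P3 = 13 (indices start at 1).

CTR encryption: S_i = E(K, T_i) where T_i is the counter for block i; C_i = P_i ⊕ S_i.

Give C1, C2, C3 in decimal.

C1 = 7, C2 = 12, C3 = 7

C1: T = 3, S = E(K, T) = 0; 7 ⊕ 0 = 7.
C2: T = 4, S = E(K, T) = 9; 5 ⊕ 9 = 12.
C3: T = 5, S = E(K, T) = 10; 13 ⊕ 10 = 7.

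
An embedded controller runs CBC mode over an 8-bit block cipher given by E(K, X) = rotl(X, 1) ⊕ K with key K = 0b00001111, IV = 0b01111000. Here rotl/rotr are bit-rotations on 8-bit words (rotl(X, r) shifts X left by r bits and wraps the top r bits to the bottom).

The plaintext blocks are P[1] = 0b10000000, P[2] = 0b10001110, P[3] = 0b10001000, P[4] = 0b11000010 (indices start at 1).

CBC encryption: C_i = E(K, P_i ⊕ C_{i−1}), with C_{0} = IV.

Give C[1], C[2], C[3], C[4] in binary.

C[1]: P[1] ⊕ 0b01111000 = 0b11111000; E(K, 0b11111000) = 0b11111110.
C[2]: P[2] ⊕ 0b11111110 = 0b01110000; E(K, 0b01110000) = 0b11101111.
C[3]: P[3] ⊕ 0b11101111 = 0b01100111; E(K, 0b01100111) = 0b11000001.
C[4]: P[4] ⊕ 0b11000001 = 0b00000011; E(K, 0b00000011) = 0b00001001.

C[1] = 0b11111110, C[2] = 0b11101111, C[3] = 0b11000001, C[4] = 0b00001001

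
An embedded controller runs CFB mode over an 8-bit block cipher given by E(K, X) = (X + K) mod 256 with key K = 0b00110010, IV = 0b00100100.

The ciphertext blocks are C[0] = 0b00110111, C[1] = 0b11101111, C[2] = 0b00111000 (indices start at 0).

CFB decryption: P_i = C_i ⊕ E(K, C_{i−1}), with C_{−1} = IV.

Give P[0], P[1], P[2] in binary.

P[0]: E(K, 0b00100100) = 0b01010110; 0b00110111 ⊕ 0b01010110 = 0b01100001.
P[1]: E(K, 0b00110111) = 0b01101001; 0b11101111 ⊕ 0b01101001 = 0b10000110.
P[2]: E(K, 0b11101111) = 0b00100001; 0b00111000 ⊕ 0b00100001 = 0b00011001.

P[0] = 0b01100001, P[1] = 0b10000110, P[2] = 0b00011001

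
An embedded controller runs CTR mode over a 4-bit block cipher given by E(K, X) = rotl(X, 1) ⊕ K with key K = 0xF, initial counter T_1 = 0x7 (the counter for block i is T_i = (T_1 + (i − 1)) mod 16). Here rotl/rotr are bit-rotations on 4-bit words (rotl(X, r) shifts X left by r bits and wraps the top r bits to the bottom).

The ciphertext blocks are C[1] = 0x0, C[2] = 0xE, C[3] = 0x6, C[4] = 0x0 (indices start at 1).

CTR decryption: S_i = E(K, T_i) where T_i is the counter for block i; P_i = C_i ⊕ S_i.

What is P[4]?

P[4] = 0xA

P[4]: T = 0xA, S = E(K, T) = 0xA; 0x0 ⊕ 0xA = 0xA.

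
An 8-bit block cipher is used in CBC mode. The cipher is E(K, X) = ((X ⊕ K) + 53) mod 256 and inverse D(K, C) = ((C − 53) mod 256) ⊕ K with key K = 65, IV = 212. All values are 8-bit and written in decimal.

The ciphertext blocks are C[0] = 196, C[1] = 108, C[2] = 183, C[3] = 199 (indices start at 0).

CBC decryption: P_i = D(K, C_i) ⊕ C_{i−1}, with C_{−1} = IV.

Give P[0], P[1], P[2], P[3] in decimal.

P[0]: D(K, 196) = 206; 206 ⊕ 212 = 26.
P[1]: D(K, 108) = 118; 118 ⊕ 196 = 178.
P[2]: D(K, 183) = 195; 195 ⊕ 108 = 175.
P[3]: D(K, 199) = 211; 211 ⊕ 183 = 100.

P[0] = 26, P[1] = 178, P[2] = 175, P[3] = 100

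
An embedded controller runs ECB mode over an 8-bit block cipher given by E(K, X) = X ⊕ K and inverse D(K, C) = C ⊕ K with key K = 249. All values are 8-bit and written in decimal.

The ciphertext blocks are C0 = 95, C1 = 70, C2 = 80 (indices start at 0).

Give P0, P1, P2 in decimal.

ECB decryption: P_i = D(K, C_i).
P0: D(K, 95) = 166.
P1: D(K, 70) = 191.
P2: D(K, 80) = 169.

P0 = 166, P1 = 191, P2 = 169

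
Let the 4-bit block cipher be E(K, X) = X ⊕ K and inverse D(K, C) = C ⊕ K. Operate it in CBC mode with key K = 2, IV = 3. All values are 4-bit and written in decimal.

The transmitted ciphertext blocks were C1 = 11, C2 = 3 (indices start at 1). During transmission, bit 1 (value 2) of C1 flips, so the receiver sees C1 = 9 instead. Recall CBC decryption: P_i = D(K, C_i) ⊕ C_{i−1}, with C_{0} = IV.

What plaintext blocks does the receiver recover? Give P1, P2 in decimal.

Only C1 changed, to 9. In CBC, a change in C_i garbles P_i and flips the same bit in P_{i+1}. Decrypting the received ciphertext:
P1: D(K, 9) = 11; 11 ⊕ 3 = 8.
P2: D(K, 3) = 1; 1 ⊕ 9 = 8.
Blocks that differ from the original plaintext: P1, P2.

P1 = 8, P2 = 8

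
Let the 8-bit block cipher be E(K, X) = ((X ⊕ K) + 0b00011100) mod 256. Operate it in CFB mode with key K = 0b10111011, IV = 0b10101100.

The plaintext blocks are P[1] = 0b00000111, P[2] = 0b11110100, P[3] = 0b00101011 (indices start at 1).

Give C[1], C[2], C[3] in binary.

CFB encryption: C_i = P_i ⊕ E(K, C_{i−1}), with C_{0} = IV.
C[1]: E(K, 0b10101100) = 0b00110011; 0b00000111 ⊕ 0b00110011 = 0b00110100.
C[2]: E(K, 0b00110100) = 0b10101011; 0b11110100 ⊕ 0b10101011 = 0b01011111.
C[3]: E(K, 0b01011111) = 0b00000000; 0b00101011 ⊕ 0b00000000 = 0b00101011.

C[1] = 0b00110100, C[2] = 0b01011111, C[3] = 0b00101011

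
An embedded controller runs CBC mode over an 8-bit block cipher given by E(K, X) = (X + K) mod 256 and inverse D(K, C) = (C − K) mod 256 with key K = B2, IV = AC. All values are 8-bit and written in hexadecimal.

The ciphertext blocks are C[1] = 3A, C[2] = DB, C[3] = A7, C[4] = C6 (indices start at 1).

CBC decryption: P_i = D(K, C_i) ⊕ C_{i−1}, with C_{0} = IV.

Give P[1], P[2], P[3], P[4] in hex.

P[1] = 24, P[2] = 13, P[3] = 2E, P[4] = B3

P[1]: D(K, 3A) = 88; 88 ⊕ AC = 24.
P[2]: D(K, DB) = 29; 29 ⊕ 3A = 13.
P[3]: D(K, A7) = F5; F5 ⊕ DB = 2E.
P[4]: D(K, C6) = 14; 14 ⊕ A7 = B3.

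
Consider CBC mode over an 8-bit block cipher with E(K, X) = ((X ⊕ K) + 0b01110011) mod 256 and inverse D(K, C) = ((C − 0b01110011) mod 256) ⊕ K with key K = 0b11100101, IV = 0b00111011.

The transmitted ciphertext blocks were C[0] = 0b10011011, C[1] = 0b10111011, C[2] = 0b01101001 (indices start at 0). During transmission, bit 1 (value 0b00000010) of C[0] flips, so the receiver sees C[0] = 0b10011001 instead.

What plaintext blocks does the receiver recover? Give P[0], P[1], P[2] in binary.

CBC decryption: P_i = D(K, C_i) ⊕ C_{i−1}, with C_{−1} = IV.
Only C[0] changed, to 0b10011001. In CBC, a change in C_i garbles P_i and flips the same bit in P_{i+1}. Decrypting the received ciphertext:
P[0]: D(K, 0b10011001) = 0b11000011; 0b11000011 ⊕ 0b00111011 = 0b11111000.
P[1]: D(K, 0b10111011) = 0b10101101; 0b10101101 ⊕ 0b10011001 = 0b00110100.
P[2]: D(K, 0b01101001) = 0b00010011; 0b00010011 ⊕ 0b10111011 = 0b10101000.
Blocks that differ from the original plaintext: P[0], P[1].

P[0] = 0b11111000, P[1] = 0b00110100, P[2] = 0b10101000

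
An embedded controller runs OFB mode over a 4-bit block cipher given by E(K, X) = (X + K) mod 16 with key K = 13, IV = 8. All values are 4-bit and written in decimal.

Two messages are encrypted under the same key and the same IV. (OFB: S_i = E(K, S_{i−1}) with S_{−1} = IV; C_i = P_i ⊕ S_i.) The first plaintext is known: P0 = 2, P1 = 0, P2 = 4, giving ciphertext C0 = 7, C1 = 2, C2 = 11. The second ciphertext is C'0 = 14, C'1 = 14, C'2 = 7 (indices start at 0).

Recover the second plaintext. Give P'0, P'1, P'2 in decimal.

P'0 = 11, P'1 = 12, P'2 = 8

In OFB with a reused IV, both messages share the same keystream S_i, so C_i ⊕ C'_i = P_i ⊕ P'_i and thus P'_i = P_i ⊕ C_i ⊕ C'_i.
P'0: 2 ⊕ 7 ⊕ 14 = 11.
P'1: 0 ⊕ 2 ⊕ 14 = 12.
P'2: 4 ⊕ 11 ⊕ 7 = 8.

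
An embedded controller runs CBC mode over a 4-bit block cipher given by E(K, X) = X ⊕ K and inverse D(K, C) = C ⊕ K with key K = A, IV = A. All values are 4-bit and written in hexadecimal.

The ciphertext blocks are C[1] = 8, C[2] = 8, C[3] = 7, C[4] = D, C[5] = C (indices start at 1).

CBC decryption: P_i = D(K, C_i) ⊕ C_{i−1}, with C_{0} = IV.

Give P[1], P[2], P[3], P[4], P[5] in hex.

P[1] = 8, P[2] = A, P[3] = 5, P[4] = 0, P[5] = B

P[1]: D(K, 8) = 2; 2 ⊕ A = 8.
P[2]: D(K, 8) = 2; 2 ⊕ 8 = A.
P[3]: D(K, 7) = D; D ⊕ 8 = 5.
P[4]: D(K, D) = 7; 7 ⊕ 7 = 0.
P[5]: D(K, C) = 6; 6 ⊕ D = B.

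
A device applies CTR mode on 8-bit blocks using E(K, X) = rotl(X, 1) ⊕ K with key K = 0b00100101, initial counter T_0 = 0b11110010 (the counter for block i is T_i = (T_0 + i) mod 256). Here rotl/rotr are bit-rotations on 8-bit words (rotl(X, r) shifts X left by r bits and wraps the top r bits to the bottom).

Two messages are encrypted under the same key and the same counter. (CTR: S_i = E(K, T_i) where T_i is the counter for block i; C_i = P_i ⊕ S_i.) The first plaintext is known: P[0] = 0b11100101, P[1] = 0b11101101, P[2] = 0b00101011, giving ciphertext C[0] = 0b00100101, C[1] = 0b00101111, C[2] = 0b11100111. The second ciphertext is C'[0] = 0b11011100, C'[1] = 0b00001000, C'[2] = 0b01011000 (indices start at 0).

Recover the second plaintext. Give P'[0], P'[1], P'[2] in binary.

P'[0] = 0b00011100, P'[1] = 0b11001010, P'[2] = 0b10010100

In CTR with a reused counter, both messages share the same keystream S_i, so C_i ⊕ C'_i = P_i ⊕ P'_i and thus P'_i = P_i ⊕ C_i ⊕ C'_i.
P'[0]: 0b11100101 ⊕ 0b00100101 ⊕ 0b11011100 = 0b00011100.
P'[1]: 0b11101101 ⊕ 0b00101111 ⊕ 0b00001000 = 0b11001010.
P'[2]: 0b00101011 ⊕ 0b11100111 ⊕ 0b01011000 = 0b10010100.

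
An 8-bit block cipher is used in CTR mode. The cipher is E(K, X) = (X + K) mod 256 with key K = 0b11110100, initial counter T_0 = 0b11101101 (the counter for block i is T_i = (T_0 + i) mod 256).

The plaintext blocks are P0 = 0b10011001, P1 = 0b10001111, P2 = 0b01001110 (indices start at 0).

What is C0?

C0 = 0b01111000

CTR encryption: S_i = E(K, T_i) where T_i is the counter for block i; C_i = P_i ⊕ S_i.
C0: T = 0b11101101, S = E(K, T) = 0b11100001; 0b10011001 ⊕ 0b11100001 = 0b01111000.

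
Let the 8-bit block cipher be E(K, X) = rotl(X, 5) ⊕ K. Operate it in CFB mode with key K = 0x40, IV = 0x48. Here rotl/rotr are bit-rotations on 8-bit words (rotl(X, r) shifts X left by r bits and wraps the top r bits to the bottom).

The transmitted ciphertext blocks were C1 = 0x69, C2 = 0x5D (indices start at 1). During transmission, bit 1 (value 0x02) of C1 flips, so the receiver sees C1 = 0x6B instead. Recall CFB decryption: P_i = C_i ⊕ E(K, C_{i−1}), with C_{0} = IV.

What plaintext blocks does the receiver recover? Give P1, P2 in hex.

P1 = 0x22, P2 = 0x70

Only C1 changed, to 0x6B. In CFB, a change in C_i flips the same bit in P_i and garbles P_{i+1}. Decrypting the received ciphertext:
P1: E(K, 0x48) = 0x49; 0x6B ⊕ 0x49 = 0x22.
P2: E(K, 0x6B) = 0x2D; 0x5D ⊕ 0x2D = 0x70.
Blocks that differ from the original plaintext: P1, P2.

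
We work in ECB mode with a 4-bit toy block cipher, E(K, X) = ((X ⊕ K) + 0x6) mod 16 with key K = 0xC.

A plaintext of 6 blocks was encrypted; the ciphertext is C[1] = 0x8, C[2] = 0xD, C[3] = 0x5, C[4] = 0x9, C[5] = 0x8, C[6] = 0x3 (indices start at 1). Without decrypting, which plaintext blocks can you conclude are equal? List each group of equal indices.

P[1] = P[5]

ECB encrypts each block independently with the same key, so equal ciphertext blocks imply equal plaintext blocks.
C[1] = C[5] = 0x8, so P[1] = P[5].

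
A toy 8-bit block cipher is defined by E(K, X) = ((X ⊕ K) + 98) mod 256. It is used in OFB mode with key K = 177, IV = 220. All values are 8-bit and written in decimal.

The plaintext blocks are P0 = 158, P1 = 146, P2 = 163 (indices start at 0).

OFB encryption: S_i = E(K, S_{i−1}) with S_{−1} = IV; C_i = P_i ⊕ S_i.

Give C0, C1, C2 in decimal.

C0 = 81, C1 = 114, C2 = 16

C0: S = E(K, 220) = 207; 158 ⊕ 207 = 81.
C1: S = E(K, 207) = 224; 146 ⊕ 224 = 114.
C2: S = E(K, 224) = 179; 163 ⊕ 179 = 16.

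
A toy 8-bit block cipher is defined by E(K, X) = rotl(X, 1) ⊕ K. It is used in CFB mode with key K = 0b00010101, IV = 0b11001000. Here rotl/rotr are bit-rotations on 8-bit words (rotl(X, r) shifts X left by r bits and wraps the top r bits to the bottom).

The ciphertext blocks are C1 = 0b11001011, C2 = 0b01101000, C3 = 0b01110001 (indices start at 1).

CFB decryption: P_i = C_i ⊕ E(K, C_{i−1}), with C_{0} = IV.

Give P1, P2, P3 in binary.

P1: E(K, 0b11001000) = 0b10000100; 0b11001011 ⊕ 0b10000100 = 0b01001111.
P2: E(K, 0b11001011) = 0b10000010; 0b01101000 ⊕ 0b10000010 = 0b11101010.
P3: E(K, 0b01101000) = 0b11000101; 0b01110001 ⊕ 0b11000101 = 0b10110100.

P1 = 0b01001111, P2 = 0b11101010, P3 = 0b10110100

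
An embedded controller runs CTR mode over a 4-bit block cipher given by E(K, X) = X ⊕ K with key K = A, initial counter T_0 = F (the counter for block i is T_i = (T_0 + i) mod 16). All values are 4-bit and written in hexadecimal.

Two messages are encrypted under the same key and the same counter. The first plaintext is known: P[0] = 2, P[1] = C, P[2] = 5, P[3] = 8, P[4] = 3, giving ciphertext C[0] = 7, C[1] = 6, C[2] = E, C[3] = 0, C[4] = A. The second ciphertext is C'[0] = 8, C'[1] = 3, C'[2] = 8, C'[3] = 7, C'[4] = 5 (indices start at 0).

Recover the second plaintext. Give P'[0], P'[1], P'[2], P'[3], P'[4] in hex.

P'[0] = D, P'[1] = 9, P'[2] = 3, P'[3] = F, P'[4] = C

In CTR with a reused counter, both messages share the same keystream S_i, so C_i ⊕ C'_i = P_i ⊕ P'_i and thus P'_i = P_i ⊕ C_i ⊕ C'_i.
P'[0]: 2 ⊕ 7 ⊕ 8 = D.
P'[1]: C ⊕ 6 ⊕ 3 = 9.
P'[2]: 5 ⊕ E ⊕ 8 = 3.
P'[3]: 8 ⊕ 0 ⊕ 7 = F.
P'[4]: 3 ⊕ A ⊕ 5 = C.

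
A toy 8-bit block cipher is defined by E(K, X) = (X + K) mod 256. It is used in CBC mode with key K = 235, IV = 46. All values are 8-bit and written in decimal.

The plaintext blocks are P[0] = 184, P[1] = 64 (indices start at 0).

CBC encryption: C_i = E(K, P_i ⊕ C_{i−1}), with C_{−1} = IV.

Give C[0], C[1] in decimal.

C[0] = 129, C[1] = 172

C[0]: P[0] ⊕ 46 = 150; E(K, 150) = 129.
C[1]: P[1] ⊕ 129 = 193; E(K, 193) = 172.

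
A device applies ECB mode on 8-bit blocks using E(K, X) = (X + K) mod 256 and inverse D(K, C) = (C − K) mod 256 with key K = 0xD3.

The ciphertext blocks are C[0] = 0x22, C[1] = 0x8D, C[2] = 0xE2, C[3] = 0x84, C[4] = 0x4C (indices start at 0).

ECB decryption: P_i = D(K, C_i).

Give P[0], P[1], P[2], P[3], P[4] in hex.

P[0] = 0x4F, P[1] = 0xBA, P[2] = 0x0F, P[3] = 0xB1, P[4] = 0x79

P[0]: D(K, 0x22) = 0x4F.
P[1]: D(K, 0x8D) = 0xBA.
P[2]: D(K, 0xE2) = 0x0F.
P[3]: D(K, 0x84) = 0xB1.
P[4]: D(K, 0x4C) = 0x79.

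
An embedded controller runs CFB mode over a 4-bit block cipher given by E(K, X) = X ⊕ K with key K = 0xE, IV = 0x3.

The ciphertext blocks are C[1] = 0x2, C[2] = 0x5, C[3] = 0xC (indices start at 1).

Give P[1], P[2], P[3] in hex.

P[1] = 0xF, P[2] = 0x9, P[3] = 0x7

CFB decryption: P_i = C_i ⊕ E(K, C_{i−1}), with C_{0} = IV.
P[1]: E(K, 0x3) = 0xD; 0x2 ⊕ 0xD = 0xF.
P[2]: E(K, 0x2) = 0xC; 0x5 ⊕ 0xC = 0x9.
P[3]: E(K, 0x5) = 0xB; 0xC ⊕ 0xB = 0x7.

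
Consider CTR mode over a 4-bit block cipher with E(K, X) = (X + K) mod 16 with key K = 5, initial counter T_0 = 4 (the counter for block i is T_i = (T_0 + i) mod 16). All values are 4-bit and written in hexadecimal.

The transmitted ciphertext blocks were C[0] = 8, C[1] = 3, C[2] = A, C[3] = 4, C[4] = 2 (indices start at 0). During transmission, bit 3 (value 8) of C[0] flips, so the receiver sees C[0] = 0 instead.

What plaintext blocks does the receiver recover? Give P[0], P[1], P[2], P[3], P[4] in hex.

CTR decryption: S_i = E(K, T_i) where T_i is the counter for block i; P_i = C_i ⊕ S_i.
Only C[0] changed, to 0. In CTR, a change in C_i flips the same bit in P_i only; the keystream is unaffected. Decrypting the received ciphertext:
P[0]: T = 4, S = E(K, T) = 9; 0 ⊕ 9 = 9.
P[1]: T = 5, S = E(K, T) = A; 3 ⊕ A = 9.
P[2]: T = 6, S = E(K, T) = B; A ⊕ B = 1.
P[3]: T = 7, S = E(K, T) = C; 4 ⊕ C = 8.
P[4]: T = 8, S = E(K, T) = D; 2 ⊕ D = F.
Blocks that differ from the original plaintext: P[0].

P[0] = 9, P[1] = 9, P[2] = 1, P[3] = 8, P[4] = F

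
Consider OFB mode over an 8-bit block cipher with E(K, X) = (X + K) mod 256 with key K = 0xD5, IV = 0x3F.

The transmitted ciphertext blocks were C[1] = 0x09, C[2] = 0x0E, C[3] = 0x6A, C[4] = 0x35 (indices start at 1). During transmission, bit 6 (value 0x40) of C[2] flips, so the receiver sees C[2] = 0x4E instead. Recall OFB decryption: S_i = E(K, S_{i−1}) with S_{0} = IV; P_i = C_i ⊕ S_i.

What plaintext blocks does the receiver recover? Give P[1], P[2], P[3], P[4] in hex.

P[1] = 0x1D, P[2] = 0xA7, P[3] = 0xD4, P[4] = 0xA6

Only C[2] changed, to 0x4E. In OFB, a change in C_i flips the same bit in P_i only; the keystream is unaffected. Decrypting the received ciphertext:
P[1]: S = E(K, 0x3F) = 0x14; 0x09 ⊕ 0x14 = 0x1D.
P[2]: S = E(K, 0x14) = 0xE9; 0x4E ⊕ 0xE9 = 0xA7.
P[3]: S = E(K, 0xE9) = 0xBE; 0x6A ⊕ 0xBE = 0xD4.
P[4]: S = E(K, 0xBE) = 0x93; 0x35 ⊕ 0x93 = 0xA6.
Blocks that differ from the original plaintext: P[2].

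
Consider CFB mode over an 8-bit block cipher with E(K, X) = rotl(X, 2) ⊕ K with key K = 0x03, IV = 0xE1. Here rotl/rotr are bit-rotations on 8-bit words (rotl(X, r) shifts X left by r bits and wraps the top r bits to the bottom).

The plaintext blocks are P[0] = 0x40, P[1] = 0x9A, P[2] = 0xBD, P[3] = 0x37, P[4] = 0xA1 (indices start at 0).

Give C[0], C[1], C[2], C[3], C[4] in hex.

C[0] = 0xC4, C[1] = 0x8A, C[2] = 0x94, C[3] = 0x66, C[4] = 0x3B

CFB encryption: C_i = P_i ⊕ E(K, C_{i−1}), with C_{−1} = IV.
C[0]: E(K, 0xE1) = 0x84; 0x40 ⊕ 0x84 = 0xC4.
C[1]: E(K, 0xC4) = 0x10; 0x9A ⊕ 0x10 = 0x8A.
C[2]: E(K, 0x8A) = 0x29; 0xBD ⊕ 0x29 = 0x94.
C[3]: E(K, 0x94) = 0x51; 0x37 ⊕ 0x51 = 0x66.
C[4]: E(K, 0x66) = 0x9A; 0xA1 ⊕ 0x9A = 0x3B.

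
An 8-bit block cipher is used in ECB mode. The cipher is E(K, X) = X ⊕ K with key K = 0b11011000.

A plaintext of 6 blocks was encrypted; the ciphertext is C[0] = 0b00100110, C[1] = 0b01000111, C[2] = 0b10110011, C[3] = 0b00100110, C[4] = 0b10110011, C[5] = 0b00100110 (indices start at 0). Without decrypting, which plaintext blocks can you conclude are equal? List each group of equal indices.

P[0] = P[3] = P[5]; P[2] = P[4]

ECB encrypts each block independently with the same key, so equal ciphertext blocks imply equal plaintext blocks.
C[0] = C[3] = C[5] = 0b00100110, so P[0] = P[3] = P[5].
C[2] = C[4] = 0b10110011, so P[2] = P[4].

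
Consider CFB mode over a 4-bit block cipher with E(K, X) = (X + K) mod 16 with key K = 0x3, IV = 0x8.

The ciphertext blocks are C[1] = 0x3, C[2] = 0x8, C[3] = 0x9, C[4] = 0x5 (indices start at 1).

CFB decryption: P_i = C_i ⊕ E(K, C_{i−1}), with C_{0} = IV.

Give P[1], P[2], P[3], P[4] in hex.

P[1]: E(K, 0x8) = 0xB; 0x3 ⊕ 0xB = 0x8.
P[2]: E(K, 0x3) = 0x6; 0x8 ⊕ 0x6 = 0xE.
P[3]: E(K, 0x8) = 0xB; 0x9 ⊕ 0xB = 0x2.
P[4]: E(K, 0x9) = 0xC; 0x5 ⊕ 0xC = 0x9.

P[1] = 0x8, P[2] = 0xE, P[3] = 0x2, P[4] = 0x9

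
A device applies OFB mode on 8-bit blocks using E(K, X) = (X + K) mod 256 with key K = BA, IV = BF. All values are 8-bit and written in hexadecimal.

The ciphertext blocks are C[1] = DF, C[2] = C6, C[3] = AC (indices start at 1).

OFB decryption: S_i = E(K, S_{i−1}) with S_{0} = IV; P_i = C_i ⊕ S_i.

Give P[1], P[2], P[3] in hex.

P[1] = A6, P[2] = F5, P[3] = 41

P[1]: S = E(K, BF) = 79; DF ⊕ 79 = A6.
P[2]: S = E(K, 79) = 33; C6 ⊕ 33 = F5.
P[3]: S = E(K, 33) = ED; AC ⊕ ED = 41.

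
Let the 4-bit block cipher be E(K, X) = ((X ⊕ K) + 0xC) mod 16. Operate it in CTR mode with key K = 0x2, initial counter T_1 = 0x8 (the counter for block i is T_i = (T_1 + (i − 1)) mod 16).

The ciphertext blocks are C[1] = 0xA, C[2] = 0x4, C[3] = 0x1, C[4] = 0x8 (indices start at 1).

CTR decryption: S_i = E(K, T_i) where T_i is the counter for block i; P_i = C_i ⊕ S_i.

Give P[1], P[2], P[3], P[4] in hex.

P[1] = 0xC, P[2] = 0x3, P[3] = 0x5, P[4] = 0xD

P[1]: T = 0x8, S = E(K, T) = 0x6; 0xA ⊕ 0x6 = 0xC.
P[2]: T = 0x9, S = E(K, T) = 0x7; 0x4 ⊕ 0x7 = 0x3.
P[3]: T = 0xA, S = E(K, T) = 0x4; 0x1 ⊕ 0x4 = 0x5.
P[4]: T = 0xB, S = E(K, T) = 0x5; 0x8 ⊕ 0x5 = 0xD.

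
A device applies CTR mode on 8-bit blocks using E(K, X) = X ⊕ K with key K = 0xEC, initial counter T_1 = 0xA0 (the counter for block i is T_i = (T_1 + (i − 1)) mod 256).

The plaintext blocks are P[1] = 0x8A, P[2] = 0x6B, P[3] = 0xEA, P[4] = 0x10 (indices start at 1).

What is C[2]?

CTR encryption: S_i = E(K, T_i) where T_i is the counter for block i; C_i = P_i ⊕ S_i.
C[1]: T = 0xA0, S = E(K, T) = 0x4C; 0x8A ⊕ 0x4C = 0xC6.
C[2]: T = 0xA1, S = E(K, T) = 0x4D; 0x6B ⊕ 0x4D = 0x26.

C[2] = 0x26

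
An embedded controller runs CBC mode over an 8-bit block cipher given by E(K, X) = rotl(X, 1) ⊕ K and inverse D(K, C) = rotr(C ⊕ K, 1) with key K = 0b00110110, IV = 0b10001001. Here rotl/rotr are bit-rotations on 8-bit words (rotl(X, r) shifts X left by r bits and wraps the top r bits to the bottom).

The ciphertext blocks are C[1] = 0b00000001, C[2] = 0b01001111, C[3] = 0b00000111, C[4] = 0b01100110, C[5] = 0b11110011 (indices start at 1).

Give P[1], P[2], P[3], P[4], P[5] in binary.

CBC decryption: P_i = D(K, C_i) ⊕ C_{i−1}, with C_{0} = IV.
P[1]: D(K, 0b00000001) = 0b10011011; 0b10011011 ⊕ 0b10001001 = 0b00010010.
P[2]: D(K, 0b01001111) = 0b10111100; 0b10111100 ⊕ 0b00000001 = 0b10111101.
P[3]: D(K, 0b00000111) = 0b10011000; 0b10011000 ⊕ 0b01001111 = 0b11010111.
P[4]: D(K, 0b01100110) = 0b00101000; 0b00101000 ⊕ 0b00000111 = 0b00101111.
P[5]: D(K, 0b11110011) = 0b11100010; 0b11100010 ⊕ 0b01100110 = 0b10000100.

P[1] = 0b00010010, P[2] = 0b10111101, P[3] = 0b11010111, P[4] = 0b00101111, P[5] = 0b10000100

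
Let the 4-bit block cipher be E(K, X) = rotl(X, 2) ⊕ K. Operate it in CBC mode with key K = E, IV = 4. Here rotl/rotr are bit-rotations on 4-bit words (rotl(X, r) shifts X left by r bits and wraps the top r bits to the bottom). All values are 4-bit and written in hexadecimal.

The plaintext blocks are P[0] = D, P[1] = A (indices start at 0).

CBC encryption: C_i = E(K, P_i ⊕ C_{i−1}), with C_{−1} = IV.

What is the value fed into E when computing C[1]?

C[0]: P[0] ⊕ 4 = 9; E(K, 9) = 8.
C[1]: P[1] ⊕ 8 = 2; E(K, 2) = 6.
So the input to E for block [1] is 2.

2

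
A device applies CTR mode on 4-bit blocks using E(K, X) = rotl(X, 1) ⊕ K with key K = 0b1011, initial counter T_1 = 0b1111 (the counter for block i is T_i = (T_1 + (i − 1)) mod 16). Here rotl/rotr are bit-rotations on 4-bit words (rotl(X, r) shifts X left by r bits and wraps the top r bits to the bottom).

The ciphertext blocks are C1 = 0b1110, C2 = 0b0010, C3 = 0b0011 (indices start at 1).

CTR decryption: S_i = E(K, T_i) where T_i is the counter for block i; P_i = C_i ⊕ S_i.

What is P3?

P3: T = 0b0001, S = E(K, T) = 0b1001; 0b0011 ⊕ 0b1001 = 0b1010.

P3 = 0b1010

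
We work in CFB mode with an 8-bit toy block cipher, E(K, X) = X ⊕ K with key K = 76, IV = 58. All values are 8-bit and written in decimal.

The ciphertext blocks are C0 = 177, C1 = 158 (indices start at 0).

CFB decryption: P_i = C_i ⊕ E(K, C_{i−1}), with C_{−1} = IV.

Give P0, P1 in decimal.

P0: E(K, 58) = 118; 177 ⊕ 118 = 199.
P1: E(K, 177) = 253; 158 ⊕ 253 = 99.

P0 = 199, P1 = 99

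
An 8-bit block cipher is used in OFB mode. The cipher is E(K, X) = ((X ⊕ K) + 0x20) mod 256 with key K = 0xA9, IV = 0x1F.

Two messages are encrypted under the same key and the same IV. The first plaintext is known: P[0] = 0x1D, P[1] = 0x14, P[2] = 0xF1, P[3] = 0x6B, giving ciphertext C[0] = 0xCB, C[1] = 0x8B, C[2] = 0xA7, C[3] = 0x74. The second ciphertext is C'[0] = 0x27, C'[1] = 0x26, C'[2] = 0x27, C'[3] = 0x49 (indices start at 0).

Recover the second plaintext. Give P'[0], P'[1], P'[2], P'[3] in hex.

In OFB with a reused IV, both messages share the same keystream S_i, so C_i ⊕ C'_i = P_i ⊕ P'_i and thus P'_i = P_i ⊕ C_i ⊕ C'_i.
P'[0]: 0x1D ⊕ 0xCB ⊕ 0x27 = 0xF1.
P'[1]: 0x14 ⊕ 0x8B ⊕ 0x26 = 0xB9.
P'[2]: 0xF1 ⊕ 0xA7 ⊕ 0x27 = 0x71.
P'[3]: 0x6B ⊕ 0x74 ⊕ 0x49 = 0x56.

P'[0] = 0xF1, P'[1] = 0xB9, P'[2] = 0x71, P'[3] = 0x56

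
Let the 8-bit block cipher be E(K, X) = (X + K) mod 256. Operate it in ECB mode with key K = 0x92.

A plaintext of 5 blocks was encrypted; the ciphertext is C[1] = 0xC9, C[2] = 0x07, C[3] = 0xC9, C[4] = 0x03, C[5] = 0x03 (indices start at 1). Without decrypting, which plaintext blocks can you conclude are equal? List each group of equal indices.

P[1] = P[3]; P[4] = P[5]

ECB encrypts each block independently with the same key, so equal ciphertext blocks imply equal plaintext blocks.
C[1] = C[3] = 0xC9, so P[1] = P[3].
C[4] = C[5] = 0x03, so P[4] = P[5].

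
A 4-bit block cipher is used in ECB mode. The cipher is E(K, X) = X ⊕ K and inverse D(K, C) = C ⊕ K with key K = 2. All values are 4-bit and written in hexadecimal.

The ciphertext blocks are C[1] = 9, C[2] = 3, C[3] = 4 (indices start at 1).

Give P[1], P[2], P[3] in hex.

P[1] = B, P[2] = 1, P[3] = 6

ECB decryption: P_i = D(K, C_i).
P[1]: D(K, 9) = B.
P[2]: D(K, 3) = 1.
P[3]: D(K, 4) = 6.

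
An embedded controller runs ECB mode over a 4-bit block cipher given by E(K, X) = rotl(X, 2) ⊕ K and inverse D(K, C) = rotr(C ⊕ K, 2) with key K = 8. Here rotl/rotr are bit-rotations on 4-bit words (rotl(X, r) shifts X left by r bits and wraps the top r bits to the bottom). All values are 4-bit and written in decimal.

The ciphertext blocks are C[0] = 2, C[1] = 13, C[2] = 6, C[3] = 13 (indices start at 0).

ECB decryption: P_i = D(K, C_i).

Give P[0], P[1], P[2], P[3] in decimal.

P[0]: D(K, 2) = 10.
P[1]: D(K, 13) = 5.
P[2]: D(K, 6) = 11.
P[3]: D(K, 13) = 5.

P[0] = 10, P[1] = 5, P[2] = 11, P[3] = 5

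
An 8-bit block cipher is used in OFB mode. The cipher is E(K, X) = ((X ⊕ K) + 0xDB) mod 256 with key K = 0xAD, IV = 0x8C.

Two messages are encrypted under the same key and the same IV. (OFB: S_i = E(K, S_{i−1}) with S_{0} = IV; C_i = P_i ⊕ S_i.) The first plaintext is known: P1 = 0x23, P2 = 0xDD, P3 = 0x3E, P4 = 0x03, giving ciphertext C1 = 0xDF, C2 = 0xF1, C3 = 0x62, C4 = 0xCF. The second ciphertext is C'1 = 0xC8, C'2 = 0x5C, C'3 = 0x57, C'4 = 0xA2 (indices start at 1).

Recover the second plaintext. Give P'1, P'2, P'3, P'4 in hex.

In OFB with a reused IV, both messages share the same keystream S_i, so C_i ⊕ C'_i = P_i ⊕ P'_i and thus P'_i = P_i ⊕ C_i ⊕ C'_i.
P'1: 0x23 ⊕ 0xDF ⊕ 0xC8 = 0x34.
P'2: 0xDD ⊕ 0xF1 ⊕ 0x5C = 0x70.
P'3: 0x3E ⊕ 0x62 ⊕ 0x57 = 0x0B.
P'4: 0x03 ⊕ 0xCF ⊕ 0xA2 = 0x6E.

P'1 = 0x34, P'2 = 0x70, P'3 = 0x0B, P'4 = 0x6E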